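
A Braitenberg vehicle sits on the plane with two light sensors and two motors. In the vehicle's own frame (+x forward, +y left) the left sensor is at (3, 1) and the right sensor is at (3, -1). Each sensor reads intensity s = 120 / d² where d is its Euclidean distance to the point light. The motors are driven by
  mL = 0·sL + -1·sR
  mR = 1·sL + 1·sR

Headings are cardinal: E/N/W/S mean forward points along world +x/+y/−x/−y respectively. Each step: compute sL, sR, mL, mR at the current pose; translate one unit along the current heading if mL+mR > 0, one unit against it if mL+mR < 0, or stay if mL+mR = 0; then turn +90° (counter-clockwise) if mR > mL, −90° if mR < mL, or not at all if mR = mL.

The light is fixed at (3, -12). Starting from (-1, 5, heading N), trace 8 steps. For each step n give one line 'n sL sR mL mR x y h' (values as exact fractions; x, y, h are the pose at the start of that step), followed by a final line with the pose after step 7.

n=0: pose=(-1,5,N); sL=24/85, sR=120/409; mL=-120/409, mR=20016/34765; mL+mR=24/85 → advance +1; mR−mL=30216/34765 → turn +1·90°
n=1: pose=(-1,6,W); sL=60/169, sR=12/41; mL=-12/41, mR=4488/6929; mL+mR=60/169 → advance +1; mR−mL=6516/6929 → turn +1·90°
n=2: pose=(-2,6,S); sL=120/241, sR=40/87; mL=-40/87, mR=20080/20967; mL+mR=120/241 → advance +1; mR−mL=29720/20967 → turn +1·90°
n=3: pose=(-2,5,E); sL=15/41, sR=6/13; mL=-6/13, mR=441/533; mL+mR=15/41 → advance +1; mR−mL=687/533 → turn +1·90°
n=4: pose=(-1,5,N); sL=24/85, sR=120/409; mL=-120/409, mR=20016/34765; mL+mR=24/85 → advance +1; mR−mL=30216/34765 → turn +1·90°
n=5: pose=(-1,6,W); sL=60/169, sR=12/41; mL=-12/41, mR=4488/6929; mL+mR=60/169 → advance +1; mR−mL=6516/6929 → turn +1·90°
n=6: pose=(-2,6,S); sL=120/241, sR=40/87; mL=-40/87, mR=20080/20967; mL+mR=120/241 → advance +1; mR−mL=29720/20967 → turn +1·90°
n=7: pose=(-2,5,E); sL=15/41, sR=6/13; mL=-6/13, mR=441/533; mL+mR=15/41 → advance +1; mR−mL=687/533 → turn +1·90°

0 24/85 120/409 -120/409 20016/34765 -1 5 N
1 60/169 12/41 -12/41 4488/6929 -1 6 W
2 120/241 40/87 -40/87 20080/20967 -2 6 S
3 15/41 6/13 -6/13 441/533 -2 5 E
4 24/85 120/409 -120/409 20016/34765 -1 5 N
5 60/169 12/41 -12/41 4488/6929 -1 6 W
6 120/241 40/87 -40/87 20080/20967 -2 6 S
7 15/41 6/13 -6/13 441/533 -2 5 E
final -1 5 N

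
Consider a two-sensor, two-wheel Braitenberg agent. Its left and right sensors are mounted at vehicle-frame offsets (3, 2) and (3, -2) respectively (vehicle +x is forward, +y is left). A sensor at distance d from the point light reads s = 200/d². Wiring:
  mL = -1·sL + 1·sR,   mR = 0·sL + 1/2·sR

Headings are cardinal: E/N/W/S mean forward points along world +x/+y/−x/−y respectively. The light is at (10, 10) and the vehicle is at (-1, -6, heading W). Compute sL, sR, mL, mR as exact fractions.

left sensor world pos  = (-4, -8); dL² = 520
right sensor world pos = (-4, -4); dR² = 392
sL = 200/520 = 5/13
sR = 200/392 = 25/49
mL = -1·sL + 1·sR = 80/637
mR = 0·sL + 1/2·sR = 25/98

5/13 25/49 80/637 25/98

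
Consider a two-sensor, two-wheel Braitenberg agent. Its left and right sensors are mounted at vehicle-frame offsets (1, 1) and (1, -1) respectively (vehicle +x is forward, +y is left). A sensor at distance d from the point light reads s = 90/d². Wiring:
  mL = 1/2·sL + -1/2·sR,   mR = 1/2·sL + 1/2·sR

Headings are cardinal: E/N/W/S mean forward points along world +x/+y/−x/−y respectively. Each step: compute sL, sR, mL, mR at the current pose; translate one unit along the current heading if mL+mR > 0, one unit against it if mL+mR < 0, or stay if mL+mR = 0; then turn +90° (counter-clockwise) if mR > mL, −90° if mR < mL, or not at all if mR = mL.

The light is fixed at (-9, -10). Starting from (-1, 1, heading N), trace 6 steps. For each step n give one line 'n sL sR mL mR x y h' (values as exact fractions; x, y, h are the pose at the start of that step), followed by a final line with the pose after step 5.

0 90/193 2/5 32/965 418/965 -1 1 N
1 9/17 45/109 108/1853 873/1853 -1 2 W
2 18/37 90/157 -252/5809 3078/5809 -2 2 S
3 45/104 45/82 -495/8528 4185/8528 -2 1 E
4 90/193 2/5 32/965 418/965 -1 1 N
5 9/17 45/109 108/1853 873/1853 -1 2 W
final -2 2 S

n=0: pose=(-1,1,N); sL=90/193, sR=2/5; mL=32/965, mR=418/965; mL+mR=90/193 → advance +1; mR−mL=2/5 → turn +1·90°
n=1: pose=(-1,2,W); sL=9/17, sR=45/109; mL=108/1853, mR=873/1853; mL+mR=9/17 → advance +1; mR−mL=45/109 → turn +1·90°
n=2: pose=(-2,2,S); sL=18/37, sR=90/157; mL=-252/5809, mR=3078/5809; mL+mR=18/37 → advance +1; mR−mL=90/157 → turn +1·90°
n=3: pose=(-2,1,E); sL=45/104, sR=45/82; mL=-495/8528, mR=4185/8528; mL+mR=45/104 → advance +1; mR−mL=45/82 → turn +1·90°
n=4: pose=(-1,1,N); sL=90/193, sR=2/5; mL=32/965, mR=418/965; mL+mR=90/193 → advance +1; mR−mL=2/5 → turn +1·90°
n=5: pose=(-1,2,W); sL=9/17, sR=45/109; mL=108/1853, mR=873/1853; mL+mR=9/17 → advance +1; mR−mL=45/109 → turn +1·90°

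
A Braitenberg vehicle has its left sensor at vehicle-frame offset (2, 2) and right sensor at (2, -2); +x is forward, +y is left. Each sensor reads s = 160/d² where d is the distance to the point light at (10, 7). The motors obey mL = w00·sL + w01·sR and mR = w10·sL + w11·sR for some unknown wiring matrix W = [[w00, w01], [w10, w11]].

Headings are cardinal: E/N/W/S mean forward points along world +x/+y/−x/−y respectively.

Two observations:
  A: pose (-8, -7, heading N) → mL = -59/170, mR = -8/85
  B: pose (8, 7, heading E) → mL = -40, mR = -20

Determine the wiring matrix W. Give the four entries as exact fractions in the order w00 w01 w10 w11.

obs A: pose=(-8,-7,N) → sL=5/17, sR=2/5, mL=-59/170, mR=-8/85
obs B: pose=(8,7,E) → sL=40, sR=40, mL=-40, mR=-20
sensor matrix S = [[5/17, 2/5], [40, 40]]; det S = -72/17
solve [mL_A; mL_B] = S·[w00; w01] and [mR_A; mR_B] = S·[w10; w11]:
  w00 = -1/2, w01 = -1/2, w10 = -1, w11 = 1/2

-1/2 -1/2 -1 1/2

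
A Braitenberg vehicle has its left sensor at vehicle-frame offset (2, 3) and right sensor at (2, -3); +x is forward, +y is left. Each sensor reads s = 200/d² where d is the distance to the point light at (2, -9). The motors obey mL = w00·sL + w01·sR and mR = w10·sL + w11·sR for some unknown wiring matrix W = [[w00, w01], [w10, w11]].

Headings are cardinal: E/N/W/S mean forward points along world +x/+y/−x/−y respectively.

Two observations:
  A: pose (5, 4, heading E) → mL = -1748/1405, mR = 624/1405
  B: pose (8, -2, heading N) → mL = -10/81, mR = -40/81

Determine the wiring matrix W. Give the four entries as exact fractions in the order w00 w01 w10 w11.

1/2 -1 -1/2 1/2

obs A: pose=(5,4,E) → sL=200/281, sR=8/5, mL=-1748/1405, mR=624/1405
obs B: pose=(8,-2,N) → sL=20/9, sR=100/81, mL=-10/81, mR=-40/81
sensor matrix S = [[200/281, 8/5], [20/9, 100/81]]; det S = -60928/22761
solve [mL_A; mL_B] = S·[w00; w01] and [mR_A; mR_B] = S·[w10; w11]:
  w00 = 1/2, w01 = -1, w10 = -1/2, w11 = 1/2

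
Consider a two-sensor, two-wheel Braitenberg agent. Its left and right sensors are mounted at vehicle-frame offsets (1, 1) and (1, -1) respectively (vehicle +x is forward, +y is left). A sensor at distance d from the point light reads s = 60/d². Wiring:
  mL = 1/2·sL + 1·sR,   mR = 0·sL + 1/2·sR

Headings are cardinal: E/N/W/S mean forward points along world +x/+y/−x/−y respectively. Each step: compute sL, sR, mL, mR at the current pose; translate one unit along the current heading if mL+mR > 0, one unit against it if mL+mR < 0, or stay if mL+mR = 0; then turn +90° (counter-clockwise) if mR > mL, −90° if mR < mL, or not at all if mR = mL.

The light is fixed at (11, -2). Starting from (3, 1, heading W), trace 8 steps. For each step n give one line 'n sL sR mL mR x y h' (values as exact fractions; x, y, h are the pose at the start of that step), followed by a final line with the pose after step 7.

0 12/17 60/97 1602/1649 30/97 3 1 W
1 15/29 3/4 117/116 3/8 2 1 N
2 60/89 60/73 7530/6497 30/73 2 2 E
3 30/29 2/3 103/87 1/3 3 2 S
4 12/17 60/97 1602/1649 30/97 3 1 W
5 15/29 3/4 117/116 3/8 2 1 N
6 60/89 60/73 7530/6497 30/73 2 2 E
7 30/29 2/3 103/87 1/3 3 2 S
final 3 1 W

n=0: pose=(3,1,W); sL=12/17, sR=60/97; mL=1602/1649, mR=30/97; mL+mR=2112/1649 → advance +1; mR−mL=-1092/1649 → turn -1·90°
n=1: pose=(2,1,N); sL=15/29, sR=3/4; mL=117/116, mR=3/8; mL+mR=321/232 → advance +1; mR−mL=-147/232 → turn -1·90°
n=2: pose=(2,2,E); sL=60/89, sR=60/73; mL=7530/6497, mR=30/73; mL+mR=10200/6497 → advance +1; mR−mL=-4860/6497 → turn -1·90°
n=3: pose=(3,2,S); sL=30/29, sR=2/3; mL=103/87, mR=1/3; mL+mR=44/29 → advance +1; mR−mL=-74/87 → turn -1·90°
n=4: pose=(3,1,W); sL=12/17, sR=60/97; mL=1602/1649, mR=30/97; mL+mR=2112/1649 → advance +1; mR−mL=-1092/1649 → turn -1·90°
n=5: pose=(2,1,N); sL=15/29, sR=3/4; mL=117/116, mR=3/8; mL+mR=321/232 → advance +1; mR−mL=-147/232 → turn -1·90°
n=6: pose=(2,2,E); sL=60/89, sR=60/73; mL=7530/6497, mR=30/73; mL+mR=10200/6497 → advance +1; mR−mL=-4860/6497 → turn -1·90°
n=7: pose=(3,2,S); sL=30/29, sR=2/3; mL=103/87, mR=1/3; mL+mR=44/29 → advance +1; mR−mL=-74/87 → turn -1·90°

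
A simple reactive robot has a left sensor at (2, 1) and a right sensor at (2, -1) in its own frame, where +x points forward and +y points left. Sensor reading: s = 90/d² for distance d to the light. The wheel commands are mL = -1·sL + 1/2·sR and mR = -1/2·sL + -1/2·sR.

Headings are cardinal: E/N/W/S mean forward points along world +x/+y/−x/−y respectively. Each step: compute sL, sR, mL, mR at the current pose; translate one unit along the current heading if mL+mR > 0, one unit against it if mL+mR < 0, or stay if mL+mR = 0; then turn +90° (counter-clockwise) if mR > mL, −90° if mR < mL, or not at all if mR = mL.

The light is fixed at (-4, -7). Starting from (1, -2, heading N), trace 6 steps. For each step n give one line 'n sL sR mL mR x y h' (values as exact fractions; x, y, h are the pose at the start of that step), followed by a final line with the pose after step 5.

n=0: pose=(1,-2,N); sL=18/13, sR=18/17; mL=-189/221, mR=-270/221; mL+mR=-27/13 → advance -1; mR−mL=-81/221 → turn -1·90°
n=1: pose=(1,-3,E); sL=45/37, sR=45/29; mL=-945/2146, mR=-1485/1073; mL+mR=-135/74 → advance -1; mR−mL=-2025/2146 → turn -1·90°
n=2: pose=(0,-3,S); sL=90/29, sR=90/13; mL=135/377, mR=-1890/377; mL+mR=-135/29 → advance -1; mR−mL=-2025/377 → turn -1·90°
n=3: pose=(0,-2,W); sL=9/2, sR=9/4; mL=-27/8, mR=-27/8; mL+mR=-27/4 → advance -1; mR−mL=0 → turn +0·90°
n=4: pose=(1,-2,W); sL=18/5, sR=2; mL=-13/5, mR=-14/5; mL+mR=-27/5 → advance -1; mR−mL=-1/5 → turn -1·90°
n=5: pose=(2,-2,N); sL=45/37, sR=45/49; mL=-2745/3626, mR=-1935/1813; mL+mR=-135/74 → advance -1; mR−mL=-1125/3626 → turn -1·90°

0 18/13 18/17 -189/221 -270/221 1 -2 N
1 45/37 45/29 -945/2146 -1485/1073 1 -3 E
2 90/29 90/13 135/377 -1890/377 0 -3 S
3 9/2 9/4 -27/8 -27/8 0 -2 W
4 18/5 2 -13/5 -14/5 1 -2 W
5 45/37 45/49 -2745/3626 -1935/1813 2 -2 N
final 2 -3 E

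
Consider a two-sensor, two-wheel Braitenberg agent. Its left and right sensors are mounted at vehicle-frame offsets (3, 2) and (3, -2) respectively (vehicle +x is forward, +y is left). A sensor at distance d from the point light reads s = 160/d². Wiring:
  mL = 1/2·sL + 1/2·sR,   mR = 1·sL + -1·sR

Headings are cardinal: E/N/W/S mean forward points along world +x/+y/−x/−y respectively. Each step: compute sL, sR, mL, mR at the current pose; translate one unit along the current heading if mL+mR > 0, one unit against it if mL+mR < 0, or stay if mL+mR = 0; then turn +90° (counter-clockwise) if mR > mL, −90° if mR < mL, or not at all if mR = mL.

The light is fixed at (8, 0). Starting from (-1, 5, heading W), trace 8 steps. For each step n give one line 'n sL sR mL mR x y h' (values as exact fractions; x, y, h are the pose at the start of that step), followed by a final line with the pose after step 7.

0 160/153 160/193 27680/29529 6400/29529 -1 5 W
1 10/13 5/4 105/104 -25/52 -2 5 N
2 160/113 32/13 2848/1469 -1536/1469 -2 6 E
3 80/29 16/13 752/377 576/377 -1 6 S
4 160/153 160/193 27680/29529 6400/29529 -1 5 W
5 10/13 5/4 105/104 -25/52 -2 5 N
6 160/113 32/13 2848/1469 -1536/1469 -2 6 E
7 80/29 16/13 752/377 576/377 -1 6 S
final -1 5 W

n=0: pose=(-1,5,W); sL=160/153, sR=160/193; mL=27680/29529, mR=6400/29529; mL+mR=11360/9843 → advance +1; mR−mL=-21280/29529 → turn -1·90°
n=1: pose=(-2,5,N); sL=10/13, sR=5/4; mL=105/104, mR=-25/52; mL+mR=55/104 → advance +1; mR−mL=-155/104 → turn -1·90°
n=2: pose=(-2,6,E); sL=160/113, sR=32/13; mL=2848/1469, mR=-1536/1469; mL+mR=1312/1469 → advance +1; mR−mL=-4384/1469 → turn -1·90°
n=3: pose=(-1,6,S); sL=80/29, sR=16/13; mL=752/377, mR=576/377; mL+mR=1328/377 → advance +1; mR−mL=-176/377 → turn -1·90°
n=4: pose=(-1,5,W); sL=160/153, sR=160/193; mL=27680/29529, mR=6400/29529; mL+mR=11360/9843 → advance +1; mR−mL=-21280/29529 → turn -1·90°
n=5: pose=(-2,5,N); sL=10/13, sR=5/4; mL=105/104, mR=-25/52; mL+mR=55/104 → advance +1; mR−mL=-155/104 → turn -1·90°
n=6: pose=(-2,6,E); sL=160/113, sR=32/13; mL=2848/1469, mR=-1536/1469; mL+mR=1312/1469 → advance +1; mR−mL=-4384/1469 → turn -1·90°
n=7: pose=(-1,6,S); sL=80/29, sR=16/13; mL=752/377, mR=576/377; mL+mR=1328/377 → advance +1; mR−mL=-176/377 → turn -1·90°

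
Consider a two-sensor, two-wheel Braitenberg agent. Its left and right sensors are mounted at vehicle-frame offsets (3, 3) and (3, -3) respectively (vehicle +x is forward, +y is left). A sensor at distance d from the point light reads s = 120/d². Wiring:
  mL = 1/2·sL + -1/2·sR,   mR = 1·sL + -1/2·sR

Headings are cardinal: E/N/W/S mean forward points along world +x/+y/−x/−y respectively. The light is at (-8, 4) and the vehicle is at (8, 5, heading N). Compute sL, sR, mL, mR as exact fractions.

24/37 120/377 2304/13949 6828/13949

left sensor world pos  = (5, 8); dL² = 185
right sensor world pos = (11, 8); dR² = 377
sL = 120/185 = 24/37
sR = 120/377 = 120/377
mL = 1/2·sL + -1/2·sR = 2304/13949
mR = 1·sL + -1/2·sR = 6828/13949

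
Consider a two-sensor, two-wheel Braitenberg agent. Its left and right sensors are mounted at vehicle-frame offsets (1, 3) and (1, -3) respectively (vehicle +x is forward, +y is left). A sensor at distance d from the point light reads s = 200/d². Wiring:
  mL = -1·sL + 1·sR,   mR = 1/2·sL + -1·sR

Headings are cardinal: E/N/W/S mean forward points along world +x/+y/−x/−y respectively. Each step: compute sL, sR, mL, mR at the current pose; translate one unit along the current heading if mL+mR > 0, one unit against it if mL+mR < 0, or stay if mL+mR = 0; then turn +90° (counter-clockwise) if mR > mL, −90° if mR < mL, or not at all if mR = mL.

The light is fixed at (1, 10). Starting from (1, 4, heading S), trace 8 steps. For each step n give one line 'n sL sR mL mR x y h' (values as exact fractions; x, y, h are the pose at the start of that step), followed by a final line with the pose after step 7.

n=0: pose=(1,4,S); sL=100/29, sR=100/29; mL=0, mR=-50/29; mL+mR=-50/29 → advance -1; mR−mL=-50/29 → turn -1·90°
n=1: pose=(1,5,W); sL=40/13, sR=40; mL=480/13, mR=-500/13; mL+mR=-20/13 → advance -1; mR−mL=-980/13 → turn -1·90°
n=2: pose=(2,5,N); sL=10, sR=25/4; mL=-15/4, mR=-5/4; mL+mR=-5 → advance -1; mR−mL=5/2 → turn +1·90°
n=3: pose=(2,4,W); sL=200/81, sR=200/9; mL=1600/81, mR=-1700/81; mL+mR=-100/81 → advance -1; mR−mL=-1100/27 → turn -1·90°
n=4: pose=(3,4,N); sL=100/13, sR=4; mL=-48/13, mR=-2/13; mL+mR=-50/13 → advance -1; mR−mL=46/13 → turn +1·90°
n=5: pose=(3,3,W); sL=200/101, sR=200/17; mL=16800/1717, mR=-18500/1717; mL+mR=-100/101 → advance -1; mR−mL=-35300/1717 → turn -1·90°
n=6: pose=(4,3,N); sL=50/9, sR=25/9; mL=-25/9, mR=0; mL+mR=-25/9 → advance -1; mR−mL=25/9 → turn +1·90°
n=7: pose=(4,2,W); sL=8/5, sR=200/29; mL=768/145, mR=-884/145; mL+mR=-4/5 → advance -1; mR−mL=-1652/145 → turn -1·90°

0 100/29 100/29 0 -50/29 1 4 S
1 40/13 40 480/13 -500/13 1 5 W
2 10 25/4 -15/4 -5/4 2 5 N
3 200/81 200/9 1600/81 -1700/81 2 4 W
4 100/13 4 -48/13 -2/13 3 4 N
5 200/101 200/17 16800/1717 -18500/1717 3 3 W
6 50/9 25/9 -25/9 0 4 3 N
7 8/5 200/29 768/145 -884/145 4 2 W
final 5 2 N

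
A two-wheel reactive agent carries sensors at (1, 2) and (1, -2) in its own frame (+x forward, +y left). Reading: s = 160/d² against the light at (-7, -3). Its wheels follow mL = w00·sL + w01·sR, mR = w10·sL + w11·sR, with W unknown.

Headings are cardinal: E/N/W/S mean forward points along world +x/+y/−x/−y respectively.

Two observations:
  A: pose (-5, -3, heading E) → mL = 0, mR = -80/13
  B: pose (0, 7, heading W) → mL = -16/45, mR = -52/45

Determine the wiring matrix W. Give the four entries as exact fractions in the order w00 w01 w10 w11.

obs A: pose=(-5,-3,E) → sL=160/13, sR=160/13, mL=0, mR=-80/13
obs B: pose=(0,7,W) → sL=8/5, sR=8/9, mL=-16/45, mR=-52/45
sensor matrix S = [[160/13, 160/13], [8/5, 8/9]]; det S = -1024/117
solve [mL_A; mL_B] = S·[w00; w01] and [mR_A; mR_B] = S·[w10; w11]:
  w00 = -1/2, w01 = 1/2, w10 = -1, w11 = 1/2

-1/2 1/2 -1 1/2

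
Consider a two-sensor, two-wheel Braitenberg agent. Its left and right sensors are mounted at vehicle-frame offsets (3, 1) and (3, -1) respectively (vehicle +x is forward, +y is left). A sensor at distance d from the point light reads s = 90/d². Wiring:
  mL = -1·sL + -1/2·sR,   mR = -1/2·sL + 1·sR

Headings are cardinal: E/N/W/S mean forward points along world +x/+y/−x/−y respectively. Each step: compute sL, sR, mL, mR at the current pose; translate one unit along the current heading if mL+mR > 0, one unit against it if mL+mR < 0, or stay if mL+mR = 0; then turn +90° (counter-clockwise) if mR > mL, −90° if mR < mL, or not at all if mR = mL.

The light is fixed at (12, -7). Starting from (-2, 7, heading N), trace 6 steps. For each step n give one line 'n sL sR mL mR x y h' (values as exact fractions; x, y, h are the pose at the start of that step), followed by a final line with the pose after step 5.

0 45/257 45/229 -32175/117706 12825/117706 -2 7 N
1 90/433 18/97 -12627/42001 3429/42001 -2 6 W
2 45/122 45/148 -9405/18056 270/2257 -1 6 S
3 18/65 90/269 -7767/17485 3429/17485 -1 7 E
4 45/257 45/229 -32175/117706 12825/117706 -2 7 N
5 90/433 18/97 -12627/42001 3429/42001 -2 6 W
final -1 6 S

n=0: pose=(-2,7,N); sL=45/257, sR=45/229; mL=-32175/117706, mR=12825/117706; mL+mR=-9675/58853 → advance -1; mR−mL=22500/58853 → turn +1·90°
n=1: pose=(-2,6,W); sL=90/433, sR=18/97; mL=-12627/42001, mR=3429/42001; mL+mR=-9198/42001 → advance -1; mR−mL=16056/42001 → turn +1·90°
n=2: pose=(-1,6,S); sL=45/122, sR=45/148; mL=-9405/18056, mR=270/2257; mL+mR=-7245/18056 → advance -1; mR−mL=11565/18056 → turn +1·90°
n=3: pose=(-1,7,E); sL=18/65, sR=90/269; mL=-7767/17485, mR=3429/17485; mL+mR=-4338/17485 → advance -1; mR−mL=11196/17485 → turn +1·90°
n=4: pose=(-2,7,N); sL=45/257, sR=45/229; mL=-32175/117706, mR=12825/117706; mL+mR=-9675/58853 → advance -1; mR−mL=22500/58853 → turn +1·90°
n=5: pose=(-2,6,W); sL=90/433, sR=18/97; mL=-12627/42001, mR=3429/42001; mL+mR=-9198/42001 → advance -1; mR−mL=16056/42001 → turn +1·90°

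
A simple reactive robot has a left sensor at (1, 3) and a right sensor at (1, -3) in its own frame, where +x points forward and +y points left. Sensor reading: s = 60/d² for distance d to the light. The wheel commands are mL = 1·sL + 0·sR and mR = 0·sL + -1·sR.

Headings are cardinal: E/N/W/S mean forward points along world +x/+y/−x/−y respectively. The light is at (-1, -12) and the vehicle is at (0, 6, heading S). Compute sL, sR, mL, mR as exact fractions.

12/61 60/293 12/61 -60/293

left sensor world pos  = (3, 5); dL² = 305
right sensor world pos = (-3, 5); dR² = 293
sL = 60/305 = 12/61
sR = 60/293 = 60/293
mL = 1·sL + 0·sR = 12/61
mR = 0·sL + -1·sR = -60/293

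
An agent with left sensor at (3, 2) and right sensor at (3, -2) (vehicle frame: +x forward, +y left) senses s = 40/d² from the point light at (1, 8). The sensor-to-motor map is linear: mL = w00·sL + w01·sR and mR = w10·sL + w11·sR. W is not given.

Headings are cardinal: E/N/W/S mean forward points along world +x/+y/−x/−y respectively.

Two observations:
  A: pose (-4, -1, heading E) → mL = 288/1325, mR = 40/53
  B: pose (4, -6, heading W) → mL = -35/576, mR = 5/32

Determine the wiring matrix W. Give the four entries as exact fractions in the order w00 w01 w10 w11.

1/2 -1/2 1 0

obs A: pose=(-4,-1,E) → sL=40/53, sR=8/25, mL=288/1325, mR=40/53
obs B: pose=(4,-6,W) → sL=5/32, sR=5/18, mL=-35/576, mR=5/32
sensor matrix S = [[40/53, 8/25], [5/32, 5/18]]; det S = 1523/9540
solve [mL_A; mL_B] = S·[w00; w01] and [mR_A; mR_B] = S·[w10; w11]:
  w00 = 1/2, w01 = -1/2, w10 = 1, w11 = 0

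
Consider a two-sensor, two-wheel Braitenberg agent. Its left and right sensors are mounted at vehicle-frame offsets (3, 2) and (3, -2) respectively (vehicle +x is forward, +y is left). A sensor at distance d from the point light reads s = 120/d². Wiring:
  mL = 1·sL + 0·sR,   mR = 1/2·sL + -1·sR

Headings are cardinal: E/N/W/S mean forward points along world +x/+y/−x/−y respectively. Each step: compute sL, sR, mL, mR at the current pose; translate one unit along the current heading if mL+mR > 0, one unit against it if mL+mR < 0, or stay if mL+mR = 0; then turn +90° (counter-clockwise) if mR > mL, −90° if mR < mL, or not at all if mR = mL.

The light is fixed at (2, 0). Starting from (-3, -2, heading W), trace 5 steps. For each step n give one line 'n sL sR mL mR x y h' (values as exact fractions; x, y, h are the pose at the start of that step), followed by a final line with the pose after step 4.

n=0: pose=(-3,-2,W); sL=3/2, sR=15/8; mL=3/2, mR=-9/8; mL+mR=3/8 → advance +1; mR−mL=-21/8 → turn -1·90°
n=1: pose=(-4,-2,N); sL=24/13, sR=120/17; mL=24/13, mR=-1356/221; mL+mR=-948/221 → advance -1; mR−mL=-1764/221 → turn -1·90°
n=2: pose=(-4,-3,E); sL=12, sR=60/17; mL=12, mR=42/17; mL+mR=246/17 → advance +1; mR−mL=-162/17 → turn -1·90°
n=3: pose=(-3,-3,S); sL=8/3, sR=24/17; mL=8/3, mR=-4/51; mL+mR=44/17 → advance +1; mR−mL=-140/51 → turn -1·90°
n=4: pose=(-3,-4,W); sL=6/5, sR=30/17; mL=6/5, mR=-99/85; mL+mR=3/85 → advance +1; mR−mL=-201/85 → turn -1·90°

0 3/2 15/8 3/2 -9/8 -3 -2 W
1 24/13 120/17 24/13 -1356/221 -4 -2 N
2 12 60/17 12 42/17 -4 -3 E
3 8/3 24/17 8/3 -4/51 -3 -3 S
4 6/5 30/17 6/5 -99/85 -3 -4 W
final -4 -4 N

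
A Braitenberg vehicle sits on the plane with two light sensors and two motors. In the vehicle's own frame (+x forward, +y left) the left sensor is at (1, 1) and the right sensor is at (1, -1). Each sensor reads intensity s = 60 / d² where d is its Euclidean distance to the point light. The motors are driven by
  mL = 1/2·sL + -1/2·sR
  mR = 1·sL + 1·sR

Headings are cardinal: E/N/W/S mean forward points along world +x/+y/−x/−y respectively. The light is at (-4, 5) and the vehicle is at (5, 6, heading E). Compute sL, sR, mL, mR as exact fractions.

15/26 3/5 -3/260 153/130

left sensor world pos  = (6, 7); dL² = 104
right sensor world pos = (6, 5); dR² = 100
sL = 60/104 = 15/26
sR = 60/100 = 3/5
mL = 1/2·sL + -1/2·sR = -3/260
mR = 1·sL + 1·sR = 153/130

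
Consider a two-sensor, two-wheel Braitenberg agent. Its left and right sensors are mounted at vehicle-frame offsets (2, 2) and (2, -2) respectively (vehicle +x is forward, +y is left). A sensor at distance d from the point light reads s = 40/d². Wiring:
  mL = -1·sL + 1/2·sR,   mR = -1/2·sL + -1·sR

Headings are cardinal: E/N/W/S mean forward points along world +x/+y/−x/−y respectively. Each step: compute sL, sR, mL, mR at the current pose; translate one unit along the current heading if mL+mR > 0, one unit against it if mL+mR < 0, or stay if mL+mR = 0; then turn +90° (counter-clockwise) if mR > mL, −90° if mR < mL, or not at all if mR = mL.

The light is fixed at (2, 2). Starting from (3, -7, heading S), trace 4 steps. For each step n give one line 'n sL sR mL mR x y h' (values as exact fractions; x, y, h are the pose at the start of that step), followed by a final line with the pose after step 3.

n=0: pose=(3,-7,S); sL=4/13, sR=20/61; mL=-114/793, mR=-382/793; mL+mR=-496/793 → advance -1; mR−mL=-268/793 → turn -1·90°
n=1: pose=(3,-6,W); sL=40/101, sR=40/37; mL=540/3737, mR=-4780/3737; mL+mR=-4240/3737 → advance -1; mR−mL=-5320/3737 → turn -1·90°
n=2: pose=(4,-6,N); sL=10/9, sR=10/13; mL=-85/117, mR=-155/117; mL+mR=-80/39 → advance -1; mR−mL=-70/117 → turn -1·90°
n=3: pose=(4,-7,E); sL=8/13, sR=40/137; mL=-836/1781, mR=-1068/1781; mL+mR=-1904/1781 → advance -1; mR−mL=-232/1781 → turn -1·90°

0 4/13 20/61 -114/793 -382/793 3 -7 S
1 40/101 40/37 540/3737 -4780/3737 3 -6 W
2 10/9 10/13 -85/117 -155/117 4 -6 N
3 8/13 40/137 -836/1781 -1068/1781 4 -7 E
final 3 -7 S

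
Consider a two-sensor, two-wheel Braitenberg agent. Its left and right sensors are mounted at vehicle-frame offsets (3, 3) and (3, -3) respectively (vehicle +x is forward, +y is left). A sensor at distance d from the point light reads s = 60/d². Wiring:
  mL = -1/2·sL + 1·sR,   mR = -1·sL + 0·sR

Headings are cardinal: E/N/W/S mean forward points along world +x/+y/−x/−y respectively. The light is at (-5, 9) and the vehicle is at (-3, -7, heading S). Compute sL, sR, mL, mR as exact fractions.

left sensor world pos  = (0, -10); dL² = 386
right sensor world pos = (-6, -10); dR² = 362
sL = 60/386 = 30/193
sR = 60/362 = 30/181
mL = -1/2·sL + 1·sR = 3075/34933
mR = -1·sL + 0·sR = -30/193

30/193 30/181 3075/34933 -30/193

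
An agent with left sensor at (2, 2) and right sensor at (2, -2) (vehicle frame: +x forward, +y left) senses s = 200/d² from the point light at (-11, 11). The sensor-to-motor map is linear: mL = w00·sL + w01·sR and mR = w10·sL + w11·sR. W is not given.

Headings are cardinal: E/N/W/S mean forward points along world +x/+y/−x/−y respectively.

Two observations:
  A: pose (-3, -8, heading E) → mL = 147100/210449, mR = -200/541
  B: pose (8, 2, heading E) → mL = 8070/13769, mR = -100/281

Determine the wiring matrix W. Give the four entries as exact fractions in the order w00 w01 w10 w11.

obs A: pose=(-3,-8,E) → sL=200/389, sR=200/541, mL=147100/210449, mR=-200/541
obs B: pose=(8,2,E) → sL=20/49, sR=100/281, mL=8070/13769, mR=-100/281
sensor matrix S = [[200/389, 200/541], [20/49, 100/281]]; det S = 92944000/2897672281
solve [mL_A; mL_B] = S·[w00; w01] and [mR_A; mR_B] = S·[w10; w11]:
  w00 = 1, w01 = 1/2, w10 = 0, w11 = -1

1 1/2 0 -1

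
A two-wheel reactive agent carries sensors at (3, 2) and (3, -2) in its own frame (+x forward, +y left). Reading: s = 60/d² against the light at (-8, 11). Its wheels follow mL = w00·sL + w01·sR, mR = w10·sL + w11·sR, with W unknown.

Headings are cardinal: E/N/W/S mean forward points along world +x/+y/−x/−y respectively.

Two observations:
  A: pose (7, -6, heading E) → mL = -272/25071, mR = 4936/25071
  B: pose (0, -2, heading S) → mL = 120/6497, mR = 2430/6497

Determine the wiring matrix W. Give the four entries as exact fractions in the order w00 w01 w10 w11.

-1/2 1/2 1 1

obs A: pose=(7,-6,E) → sL=20/183, sR=12/137, mL=-272/25071, mR=4936/25071
obs B: pose=(0,-2,S) → sL=15/89, sR=15/73, mL=120/6497, mR=2430/6497
sensor matrix S = [[20/183, 12/137], [15/89, 15/73]]; det S = 417760/54295429
solve [mL_A; mL_B] = S·[w00; w01] and [mR_A; mR_B] = S·[w10; w11]:
  w00 = -1/2, w01 = 1/2, w10 = 1, w11 = 1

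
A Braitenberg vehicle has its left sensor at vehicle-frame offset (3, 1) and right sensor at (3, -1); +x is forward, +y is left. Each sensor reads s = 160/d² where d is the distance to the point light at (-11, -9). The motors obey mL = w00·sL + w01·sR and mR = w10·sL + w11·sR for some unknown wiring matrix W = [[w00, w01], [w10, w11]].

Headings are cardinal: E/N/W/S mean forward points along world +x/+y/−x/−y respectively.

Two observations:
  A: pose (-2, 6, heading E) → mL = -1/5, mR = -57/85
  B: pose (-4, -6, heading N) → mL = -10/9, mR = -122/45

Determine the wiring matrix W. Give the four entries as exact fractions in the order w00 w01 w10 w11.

-1/2 0 -1/2 -1

obs A: pose=(-2,6,E) → sL=2/5, sR=8/17, mL=-1/5, mR=-57/85
obs B: pose=(-4,-6,N) → sL=20/9, sR=8/5, mL=-10/9, mR=-122/45
sensor matrix S = [[2/5, 8/17], [20/9, 8/5]]; det S = -1552/3825
solve [mL_A; mL_B] = S·[w00; w01] and [mR_A; mR_B] = S·[w10; w11]:
  w00 = -1/2, w01 = 0, w10 = -1/2, w11 = -1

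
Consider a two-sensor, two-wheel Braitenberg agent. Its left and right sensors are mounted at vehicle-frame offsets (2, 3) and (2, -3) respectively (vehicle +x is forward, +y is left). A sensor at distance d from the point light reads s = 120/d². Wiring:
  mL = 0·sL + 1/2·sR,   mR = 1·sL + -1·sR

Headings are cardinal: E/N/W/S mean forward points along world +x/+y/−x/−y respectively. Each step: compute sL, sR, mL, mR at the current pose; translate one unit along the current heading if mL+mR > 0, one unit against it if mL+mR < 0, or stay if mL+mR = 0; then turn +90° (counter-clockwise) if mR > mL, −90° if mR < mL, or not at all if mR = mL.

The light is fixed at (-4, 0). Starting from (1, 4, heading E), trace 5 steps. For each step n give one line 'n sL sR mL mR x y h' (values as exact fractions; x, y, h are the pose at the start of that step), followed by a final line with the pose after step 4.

n=0: pose=(1,4,E); sL=60/49, sR=12/5; mL=6/5, mR=-288/245; mL+mR=6/245 → advance +1; mR−mL=-582/245 → turn -1·90°
n=1: pose=(2,4,S); sL=24/17, sR=120/13; mL=60/13, mR=-1728/221; mL+mR=-708/221 → advance -1; mR−mL=-2748/221 → turn -1·90°
n=2: pose=(2,5,W); sL=6, sR=3/2; mL=3/4, mR=9/2; mL+mR=21/4 → advance +1; mR−mL=15/4 → turn +1·90°
n=3: pose=(1,5,S); sL=120/73, sR=120/13; mL=60/13, mR=-7200/949; mL+mR=-2820/949 → advance -1; mR−mL=-11580/949 → turn -1·90°
n=4: pose=(1,6,W); sL=20/3, sR=4/3; mL=2/3, mR=16/3; mL+mR=6 → advance +1; mR−mL=14/3 → turn +1·90°

0 60/49 12/5 6/5 -288/245 1 4 E
1 24/17 120/13 60/13 -1728/221 2 4 S
2 6 3/2 3/4 9/2 2 5 W
3 120/73 120/13 60/13 -7200/949 1 5 S
4 20/3 4/3 2/3 16/3 1 6 W
final 0 6 S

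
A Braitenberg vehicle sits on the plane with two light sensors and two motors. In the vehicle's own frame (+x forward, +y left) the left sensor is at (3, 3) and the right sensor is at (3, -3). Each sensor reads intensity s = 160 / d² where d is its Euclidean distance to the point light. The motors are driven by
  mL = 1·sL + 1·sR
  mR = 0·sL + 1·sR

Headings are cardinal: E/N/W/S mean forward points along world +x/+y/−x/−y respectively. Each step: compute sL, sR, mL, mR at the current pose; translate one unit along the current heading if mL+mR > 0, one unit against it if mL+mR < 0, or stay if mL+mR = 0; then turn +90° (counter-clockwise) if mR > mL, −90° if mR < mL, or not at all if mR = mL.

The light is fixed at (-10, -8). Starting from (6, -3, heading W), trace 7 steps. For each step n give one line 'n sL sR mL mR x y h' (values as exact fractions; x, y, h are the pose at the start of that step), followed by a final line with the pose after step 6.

0 160/173 160/233 64960/40309 160/233 6 -3 W
1 10/13 40/97 1490/1261 40/97 5 -3 N
2 32/81 160/333 2624/2997 160/333 5 -2 E
3 16/37 80/89 4384/3293 80/89 6 -2 S
4 160/173 160/233 64960/40309 160/233 6 -3 W
5 10/13 40/97 1490/1261 40/97 5 -3 N
6 32/81 160/333 2624/2997 160/333 5 -2 E
final 6 -2 S

n=0: pose=(6,-3,W); sL=160/173, sR=160/233; mL=64960/40309, mR=160/233; mL+mR=92640/40309 → advance +1; mR−mL=-160/173 → turn -1·90°
n=1: pose=(5,-3,N); sL=10/13, sR=40/97; mL=1490/1261, mR=40/97; mL+mR=2010/1261 → advance +1; mR−mL=-10/13 → turn -1·90°
n=2: pose=(5,-2,E); sL=32/81, sR=160/333; mL=2624/2997, mR=160/333; mL+mR=4064/2997 → advance +1; mR−mL=-32/81 → turn -1·90°
n=3: pose=(6,-2,S); sL=16/37, sR=80/89; mL=4384/3293, mR=80/89; mL+mR=7344/3293 → advance +1; mR−mL=-16/37 → turn -1·90°
n=4: pose=(6,-3,W); sL=160/173, sR=160/233; mL=64960/40309, mR=160/233; mL+mR=92640/40309 → advance +1; mR−mL=-160/173 → turn -1·90°
n=5: pose=(5,-3,N); sL=10/13, sR=40/97; mL=1490/1261, mR=40/97; mL+mR=2010/1261 → advance +1; mR−mL=-10/13 → turn -1·90°
n=6: pose=(5,-2,E); sL=32/81, sR=160/333; mL=2624/2997, mR=160/333; mL+mR=4064/2997 → advance +1; mR−mL=-32/81 → turn -1·90°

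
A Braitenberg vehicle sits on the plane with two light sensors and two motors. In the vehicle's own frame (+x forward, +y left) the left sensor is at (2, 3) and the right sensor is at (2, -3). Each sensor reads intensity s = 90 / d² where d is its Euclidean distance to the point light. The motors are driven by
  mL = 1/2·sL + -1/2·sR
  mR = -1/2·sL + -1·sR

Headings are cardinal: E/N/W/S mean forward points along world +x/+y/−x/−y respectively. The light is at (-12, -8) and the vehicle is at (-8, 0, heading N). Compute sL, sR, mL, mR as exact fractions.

90/101 90/149 2160/15049 -15795/15049

left sensor world pos  = (-11, 2); dL² = 101
right sensor world pos = (-5, 2); dR² = 149
sL = 90/101 = 90/101
sR = 90/149 = 90/149
mL = 1/2·sL + -1/2·sR = 2160/15049
mR = -1/2·sL + -1·sR = -15795/15049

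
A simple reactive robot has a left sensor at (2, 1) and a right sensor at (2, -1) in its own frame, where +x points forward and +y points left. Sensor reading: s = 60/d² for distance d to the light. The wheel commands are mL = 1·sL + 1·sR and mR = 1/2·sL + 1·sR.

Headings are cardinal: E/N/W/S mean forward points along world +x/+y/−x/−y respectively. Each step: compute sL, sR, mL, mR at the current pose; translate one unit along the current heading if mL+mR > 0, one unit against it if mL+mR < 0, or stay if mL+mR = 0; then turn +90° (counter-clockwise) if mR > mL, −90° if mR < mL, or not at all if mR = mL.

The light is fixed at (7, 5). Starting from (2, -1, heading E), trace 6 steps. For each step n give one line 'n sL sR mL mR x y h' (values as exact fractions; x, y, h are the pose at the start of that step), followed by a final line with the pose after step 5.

0 30/17 30/29 1380/493 945/493 2 -1 E
1 60/73 60/89 9720/6497 7050/6497 3 -1 S
2 3/5 5/6 43/30 17/15 3 -2 W
3 60/61 60/41 6120/2501 4890/2501 2 -2 N
4 30/17 30/29 1380/493 945/493 2 -1 E
5 60/73 60/89 9720/6497 7050/6497 3 -1 S
final 3 -2 W

n=0: pose=(2,-1,E); sL=30/17, sR=30/29; mL=1380/493, mR=945/493; mL+mR=2325/493 → advance +1; mR−mL=-15/17 → turn -1·90°
n=1: pose=(3,-1,S); sL=60/73, sR=60/89; mL=9720/6497, mR=7050/6497; mL+mR=16770/6497 → advance +1; mR−mL=-30/73 → turn -1·90°
n=2: pose=(3,-2,W); sL=3/5, sR=5/6; mL=43/30, mR=17/15; mL+mR=77/30 → advance +1; mR−mL=-3/10 → turn -1·90°
n=3: pose=(2,-2,N); sL=60/61, sR=60/41; mL=6120/2501, mR=4890/2501; mL+mR=11010/2501 → advance +1; mR−mL=-30/61 → turn -1·90°
n=4: pose=(2,-1,E); sL=30/17, sR=30/29; mL=1380/493, mR=945/493; mL+mR=2325/493 → advance +1; mR−mL=-15/17 → turn -1·90°
n=5: pose=(3,-1,S); sL=60/73, sR=60/89; mL=9720/6497, mR=7050/6497; mL+mR=16770/6497 → advance +1; mR−mL=-30/73 → turn -1·90°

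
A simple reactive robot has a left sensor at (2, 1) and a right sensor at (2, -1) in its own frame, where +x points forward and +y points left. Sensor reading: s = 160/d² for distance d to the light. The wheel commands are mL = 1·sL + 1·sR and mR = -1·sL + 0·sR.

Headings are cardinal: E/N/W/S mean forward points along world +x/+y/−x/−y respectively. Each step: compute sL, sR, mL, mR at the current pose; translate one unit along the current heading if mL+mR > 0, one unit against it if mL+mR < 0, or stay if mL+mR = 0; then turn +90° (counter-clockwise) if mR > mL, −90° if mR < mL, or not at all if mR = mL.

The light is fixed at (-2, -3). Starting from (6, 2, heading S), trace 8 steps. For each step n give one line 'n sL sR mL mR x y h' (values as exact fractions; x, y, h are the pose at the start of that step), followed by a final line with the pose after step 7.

n=0: pose=(6,2,S); sL=16/9, sR=80/29; mL=1184/261, mR=-16/9; mL+mR=80/29 → advance +1; mR−mL=-1648/261 → turn -1·90°
n=1: pose=(6,1,W); sL=32/9, sR=160/61; mL=3392/549, mR=-32/9; mL+mR=160/61 → advance +1; mR−mL=-5344/549 → turn -1·90°
n=2: pose=(5,1,N); sL=20/9, sR=8/5; mL=172/45, mR=-20/9; mL+mR=8/5 → advance +1; mR−mL=-272/45 → turn -1·90°
n=3: pose=(5,2,E); sL=160/117, sR=160/97; mL=34240/11349, mR=-160/117; mL+mR=160/97 → advance +1; mR−mL=-49760/11349 → turn -1·90°
n=4: pose=(6,2,S); sL=16/9, sR=80/29; mL=1184/261, mR=-16/9; mL+mR=80/29 → advance +1; mR−mL=-1648/261 → turn -1·90°
n=5: pose=(6,1,W); sL=32/9, sR=160/61; mL=3392/549, mR=-32/9; mL+mR=160/61 → advance +1; mR−mL=-5344/549 → turn -1·90°
n=6: pose=(5,1,N); sL=20/9, sR=8/5; mL=172/45, mR=-20/9; mL+mR=8/5 → advance +1; mR−mL=-272/45 → turn -1·90°
n=7: pose=(5,2,E); sL=160/117, sR=160/97; mL=34240/11349, mR=-160/117; mL+mR=160/97 → advance +1; mR−mL=-49760/11349 → turn -1·90°

0 16/9 80/29 1184/261 -16/9 6 2 S
1 32/9 160/61 3392/549 -32/9 6 1 W
2 20/9 8/5 172/45 -20/9 5 1 N
3 160/117 160/97 34240/11349 -160/117 5 2 E
4 16/9 80/29 1184/261 -16/9 6 2 S
5 32/9 160/61 3392/549 -32/9 6 1 W
6 20/9 8/5 172/45 -20/9 5 1 N
7 160/117 160/97 34240/11349 -160/117 5 2 E
final 6 2 S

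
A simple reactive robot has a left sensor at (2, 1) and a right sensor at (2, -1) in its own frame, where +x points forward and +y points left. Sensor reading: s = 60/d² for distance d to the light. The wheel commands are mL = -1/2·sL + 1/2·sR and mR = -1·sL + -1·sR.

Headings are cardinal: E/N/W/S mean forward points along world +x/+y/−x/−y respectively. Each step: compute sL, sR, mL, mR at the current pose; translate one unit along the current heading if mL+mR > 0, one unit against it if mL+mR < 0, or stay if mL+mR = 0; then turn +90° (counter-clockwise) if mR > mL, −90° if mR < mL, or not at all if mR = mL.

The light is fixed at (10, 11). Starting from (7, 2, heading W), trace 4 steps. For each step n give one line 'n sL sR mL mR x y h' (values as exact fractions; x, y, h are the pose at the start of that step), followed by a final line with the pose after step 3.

0 12/25 60/89 216/2225 -2568/2225 7 2 W
1 30/29 6/5 12/145 -324/145 8 2 N
2 20/27 60/121 -400/3267 -4040/3267 8 1 E
3 15/37 3/8 -9/592 -231/296 7 1 S
final 7 2 W

n=0: pose=(7,2,W); sL=12/25, sR=60/89; mL=216/2225, mR=-2568/2225; mL+mR=-2352/2225 → advance -1; mR−mL=-2784/2225 → turn -1·90°
n=1: pose=(8,2,N); sL=30/29, sR=6/5; mL=12/145, mR=-324/145; mL+mR=-312/145 → advance -1; mR−mL=-336/145 → turn -1·90°
n=2: pose=(8,1,E); sL=20/27, sR=60/121; mL=-400/3267, mR=-4040/3267; mL+mR=-1480/1089 → advance -1; mR−mL=-3640/3267 → turn -1·90°
n=3: pose=(7,1,S); sL=15/37, sR=3/8; mL=-9/592, mR=-231/296; mL+mR=-471/592 → advance -1; mR−mL=-453/592 → turn -1·90°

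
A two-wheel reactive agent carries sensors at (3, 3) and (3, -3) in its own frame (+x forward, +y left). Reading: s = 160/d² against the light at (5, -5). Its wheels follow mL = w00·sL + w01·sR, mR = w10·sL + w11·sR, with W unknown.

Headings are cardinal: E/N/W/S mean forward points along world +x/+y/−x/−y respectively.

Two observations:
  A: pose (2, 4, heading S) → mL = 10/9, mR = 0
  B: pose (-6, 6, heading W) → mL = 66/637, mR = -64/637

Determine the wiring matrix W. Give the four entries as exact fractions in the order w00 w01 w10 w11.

1/2 -1/2 1/2 -1

obs A: pose=(2,4,S) → sL=40/9, sR=20/9, mL=10/9, mR=0
obs B: pose=(-6,6,W) → sL=8/13, sR=20/49, mL=66/637, mR=-64/637
sensor matrix S = [[40/9, 20/9], [8/13, 20/49]]; det S = 2560/5733
solve [mL_A; mL_B] = S·[w00; w01] and [mR_A; mR_B] = S·[w10; w11]:
  w00 = 1/2, w01 = -1/2, w10 = 1/2, w11 = -1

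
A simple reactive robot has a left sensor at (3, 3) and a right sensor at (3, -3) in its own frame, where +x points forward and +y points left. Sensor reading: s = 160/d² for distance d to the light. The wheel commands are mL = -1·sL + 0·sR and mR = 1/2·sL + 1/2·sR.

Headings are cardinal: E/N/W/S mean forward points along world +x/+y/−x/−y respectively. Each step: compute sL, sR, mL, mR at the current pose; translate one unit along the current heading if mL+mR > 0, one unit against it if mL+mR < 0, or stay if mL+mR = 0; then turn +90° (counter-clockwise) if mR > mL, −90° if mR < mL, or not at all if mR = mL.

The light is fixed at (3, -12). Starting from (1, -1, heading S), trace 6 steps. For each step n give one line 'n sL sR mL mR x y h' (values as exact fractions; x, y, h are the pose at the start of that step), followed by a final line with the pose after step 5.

n=0: pose=(1,-1,S); sL=32/13, sR=160/89; mL=-32/13, mR=2464/1157; mL+mR=-384/1157 → advance -1; mR−mL=5312/1157 → turn +1·90°
n=1: pose=(1,0,E); sL=80/113, sR=80/41; mL=-80/113, mR=6160/4633; mL+mR=2880/4633 → advance +1; mR−mL=9440/4633 → turn +1·90°
n=2: pose=(2,0,N); sL=160/241, sR=160/229; mL=-160/241, mR=37600/55189; mL+mR=960/55189 → advance +1; mR−mL=74240/55189 → turn +1·90°
n=3: pose=(2,1,W); sL=40/29, sR=10/17; mL=-40/29, mR=485/493; mL+mR=-195/493 → advance -1; mR−mL=1165/493 → turn +1·90°
n=4: pose=(3,1,S); sL=160/109, sR=160/109; mL=-160/109, mR=160/109; mL+mR=0 → advance +0; mR−mL=320/109 → turn +1·90°
n=5: pose=(3,1,E); sL=32/53, sR=160/109; mL=-32/53, mR=5984/5777; mL+mR=2496/5777 → advance +1; mR−mL=9472/5777 → turn +1·90°

0 32/13 160/89 -32/13 2464/1157 1 -1 S
1 80/113 80/41 -80/113 6160/4633 1 0 E
2 160/241 160/229 -160/241 37600/55189 2 0 N
3 40/29 10/17 -40/29 485/493 2 1 W
4 160/109 160/109 -160/109 160/109 3 1 S
5 32/53 160/109 -32/53 5984/5777 3 1 E
final 4 1 N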